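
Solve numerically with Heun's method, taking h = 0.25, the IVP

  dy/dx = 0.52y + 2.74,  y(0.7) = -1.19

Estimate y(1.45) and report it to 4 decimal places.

0.7497

Heun: k1 = f(x_n, y_n); k2 = f(x_n + h, y_n + h·k1); y_{n+1} = y_n + (h/2)·(k1 + k2).
x=0.700000, y=-1.190000:
  k1 = f(0.700000, -1.190000) = 2.121200
  k2 = f(0.950000, -0.659700) = 2.396956
  y ← -1.190000 + (0.25/2)·(2.121200 + 2.396956) = -0.625230
x=0.950000, y=-0.625230:
  k1 = f(0.950000, -0.625230) = 2.414880
  k2 = f(1.200000, -0.021510) = 2.728815
  y ← -0.625230 + (0.25/2)·(2.414880 + 2.728815) = 0.017731
x=1.200000, y=0.017731:
  k1 = f(1.200000, 0.017731) = 2.749220
  k2 = f(1.450000, 0.705036) = 3.106619
  y ← 0.017731 + (0.25/2)·(2.749220 + 3.106619) = 0.749711
y(1.45) ≈ 0.7497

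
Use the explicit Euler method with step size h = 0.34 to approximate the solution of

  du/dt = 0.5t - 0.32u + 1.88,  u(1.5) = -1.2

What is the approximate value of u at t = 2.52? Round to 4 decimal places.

Euler: u_{n+1} = u_n + h·f(t_n, u_n).
t=1.500000, u=-1.200000: f=3.014000 → u ← -1.200000 + 0.34·3.014000 = -0.175240
t=1.840000, u=-0.175240: f=2.856077 → u ← -0.175240 + 0.34·2.856077 = 0.795826
t=2.180000, u=0.795826: f=2.715336 → u ← 0.795826 + 0.34·2.715336 = 1.719040
u(2.52) ≈ 1.7190

1.7190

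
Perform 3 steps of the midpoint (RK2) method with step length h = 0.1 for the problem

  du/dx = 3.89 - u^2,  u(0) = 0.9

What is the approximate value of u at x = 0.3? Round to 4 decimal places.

1.5629

Midpoint: k1 = f(x_n, u_n); k2 = f(x_n + h/2, u_n + (h/2)·k1); u_{n+1} = u_n + h·k2.
x=0.000000, u=0.900000:
  k1 = f(0.000000, 0.900000) = 3.080000
  k2 = f(0.050000, 1.054000) = 2.779084
  u ← 0.900000 + 0.1·2.779084 = 1.177908
x=0.100000, u=1.177908:
  k1 = f(0.100000, 1.177908) = 2.502532
  k2 = f(0.150000, 1.303035) = 2.192100
  u ← 1.177908 + 0.1·2.192100 = 1.397118
x=0.200000, u=1.397118:
  k1 = f(0.200000, 1.397118) = 1.938060
  k2 = f(0.250000, 1.494021) = 1.657900
  u ← 1.397118 + 0.1·1.657900 = 1.562908
u(0.3) ≈ 1.5629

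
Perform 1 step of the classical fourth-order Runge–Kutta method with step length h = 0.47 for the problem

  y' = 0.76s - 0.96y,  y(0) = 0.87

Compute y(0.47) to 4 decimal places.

0.6269

RK4: k1 = f(s_n, y_n); k2 = f(s_n + h/2, y_n + (h/2)·k1); k3 = f(s_n + h/2, y_n + (h/2)·k2); k4 = f(s_n + h, y_n + h·k3); y_{n+1} = y_n + (h/6)·(k1 + 2k2 + 2k3 + k4).
s=0.000000, y=0.870000:
  k1 = f(0.000000, 0.870000) = -0.835200
  k2 = f(0.235000, 0.673728) = -0.468179
  k3 = f(0.235000, 0.759978) = -0.550979
  k4 = f(0.470000, 0.611040) = -0.229398
  y ← 0.870000 + (0.47/6)·(k1 + 2k2 + 2k3 + k4) = 0.626938
y(0.47) ≈ 0.6269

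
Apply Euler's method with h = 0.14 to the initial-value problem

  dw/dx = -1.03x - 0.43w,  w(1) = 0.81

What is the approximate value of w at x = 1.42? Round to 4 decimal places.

Euler: w_{n+1} = w_n + h·f(x_n, w_n).
x=1.000000, w=0.810000: f=-1.378300 → w ← 0.810000 + 0.14·(-1.378300) = 0.617038
x=1.140000, w=0.617038: f=-1.439526 → w ← 0.617038 + 0.14·(-1.439526) = 0.415504
x=1.280000, w=0.415504: f=-1.497067 → w ← 0.415504 + 0.14·(-1.497067) = 0.205915
w(1.42) ≈ 0.2059

0.2059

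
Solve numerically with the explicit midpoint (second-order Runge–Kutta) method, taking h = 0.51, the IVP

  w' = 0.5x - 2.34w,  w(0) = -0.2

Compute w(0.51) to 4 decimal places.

-0.0387

Midpoint: k1 = f(x_n, w_n); k2 = f(x_n + h/2, w_n + (h/2)·k1); w_{n+1} = w_n + h·k2.
x=0.000000, w=-0.200000:
  k1 = f(0.000000, -0.200000) = 0.468000
  k2 = f(0.255000, -0.080660) = 0.316244
  w ← -0.200000 + 0.51·0.316244 = -0.038715
w(0.51) ≈ -0.0387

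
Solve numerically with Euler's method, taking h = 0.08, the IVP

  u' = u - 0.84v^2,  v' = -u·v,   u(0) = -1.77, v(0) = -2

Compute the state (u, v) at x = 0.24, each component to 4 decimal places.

Euler on (u,v): u_{n+1} = u_n + h·u', v_{n+1} = v_n + h·v'.
0.000000: (-1.770000, -2.000000); f=(-5.130000, -3.540000) → (-2.180400, -2.283200)
0.080000: (-2.180400, -2.283200); f=(-6.559322, -4.978289) → (-2.705146, -2.681463)
0.160000: (-2.705146, -2.681463); f=(-8.744951, -7.253749) → (-3.404742, -3.261763)
(u(0.24), v(0.24)) ≈ (-3.4047, -3.2618)

-3.4047, -3.2618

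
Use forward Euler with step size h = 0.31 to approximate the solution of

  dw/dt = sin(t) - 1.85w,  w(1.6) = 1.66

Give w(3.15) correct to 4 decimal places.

0.2693

Euler: w_{n+1} = w_n + h·f(t_n, w_n).
t=1.600000, w=1.660000: f=-2.071426 → w ← 1.660000 + 0.31·(-2.071426) = 1.017858
t=1.910000, w=1.017858: f=-0.940017 → w ← 1.017858 + 0.31·(-0.940017) = 0.726453
t=2.220000, w=0.726453: f=-0.547372 → w ← 0.726453 + 0.31·(-0.547372) = 0.556767
t=2.530000, w=0.556767: f=-0.455847 → w ← 0.556767 + 0.31·(-0.455847) = 0.415455
t=2.840000, w=0.415455: f=-0.471550 → w ← 0.415455 + 0.31·(-0.471550) = 0.269274
w(3.15) ≈ 0.2693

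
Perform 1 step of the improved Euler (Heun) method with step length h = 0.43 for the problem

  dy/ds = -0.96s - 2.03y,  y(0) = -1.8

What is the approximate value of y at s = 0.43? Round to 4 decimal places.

-1.0033

Heun: k1 = f(s_n, y_n); k2 = f(s_n + h, y_n + h·k1); y_{n+1} = y_n + (h/2)·(k1 + k2).
s=0.000000, y=-1.800000:
  k1 = f(0.000000, -1.800000) = 3.654000
  k2 = f(0.430000, -0.228780) = 0.051623
  y ← -1.800000 + (0.43/2)·(3.654000 + 0.051623) = -1.003291
y(0.43) ≈ -1.0033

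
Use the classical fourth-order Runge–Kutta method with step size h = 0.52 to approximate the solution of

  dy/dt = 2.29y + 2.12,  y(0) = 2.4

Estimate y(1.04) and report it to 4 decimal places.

RK4: k1 = f(t_n, y_n); k2 = f(t_n + h/2, y_n + (h/2)·k1); k3 = f(t_n + h/2, y_n + (h/2)·k2); k4 = f(t_n + h, y_n + h·k3); y_{n+1} = y_n + (h/6)·(k1 + 2k2 + 2k3 + k4).
t=0.000000, y=2.400000:
  k1 = f(0.000000, 2.400000) = 7.616000
  k2 = f(0.260000, 4.380160) = 12.150566
  k3 = f(0.260000, 5.559147) = 14.850447
  k4 = f(0.520000, 10.122233) = 25.299913
  y ← 2.400000 + (0.52/6)·(k1 + 2k2 + 2k3 + k4) = 9.932888
t=0.520000, y=9.932888:
  k1 = f(0.520000, 9.932888) = 24.866314
  k2 = f(0.780000, 16.398130) = 39.671717
  k3 = f(0.780000, 20.247535) = 48.486854
  k4 = f(1.040000, 35.146052) = 82.604460
  y ← 9.932888 + (0.52/6)·(k1 + 2k2 + 2k3 + k4) = 34.527841
y(1.04) ≈ 34.5278

34.5278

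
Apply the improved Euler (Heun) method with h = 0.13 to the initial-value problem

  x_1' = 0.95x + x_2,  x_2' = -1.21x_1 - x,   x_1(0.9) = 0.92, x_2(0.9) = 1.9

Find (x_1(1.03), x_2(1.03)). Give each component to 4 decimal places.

1.2692, 1.6017

Heun on (x_1,x_2): k1 = f(x_n, state_n); k2 = f(x_n + h, state_n + h·k1); state_{n+1} = state_n + (h/2)·(k1 + k2).
0.900000: (0.920000, 1.900000)
  k1 = (2.755000, -2.013200)
  predictor → (1.278150, 1.638284)
  k2 = (2.616784, -2.576562)
  → (1.269166, 1.601666)
(x_1(1.03), x_2(1.03)) ≈ (1.2692, 1.6017)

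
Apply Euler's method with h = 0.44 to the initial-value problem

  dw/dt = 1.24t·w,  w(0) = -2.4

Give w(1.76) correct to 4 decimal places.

-7.5776

Euler: w_{n+1} = w_n + h·f(t_n, w_n).
t=0.000000, w=-2.400000: f=0.000000 → w ← -2.400000 + 0.44·0.000000 = -2.400000
t=0.440000, w=-2.400000: f=-1.309440 → w ← -2.400000 + 0.44·(-1.309440) = -2.976154
t=0.880000, w=-2.976154: f=-3.247579 → w ← -2.976154 + 0.44·(-3.247579) = -4.405088
t=1.320000, w=-4.405088: f=-7.210248 → w ← -4.405088 + 0.44·(-7.210248) = -7.577598
w(1.76) ≈ -7.5776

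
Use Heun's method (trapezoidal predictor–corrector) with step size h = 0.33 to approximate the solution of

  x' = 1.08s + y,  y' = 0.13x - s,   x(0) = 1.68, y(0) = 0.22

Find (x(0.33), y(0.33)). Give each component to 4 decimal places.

1.8233, 0.2392

Heun on (x,y): k1 = f(s_n, state_n); k2 = f(s_n + h, state_n + h·k1); state_{n+1} = state_n + (h/2)·(k1 + k2).
0.000000: (1.680000, 0.220000)
  k1 = (0.220000, 0.218400)
  predictor → (1.752600, 0.292072)
  k2 = (0.648472, -0.102162)
  → (1.823298, 0.239179)
(x(0.33), y(0.33)) ≈ (1.8233, 0.2392)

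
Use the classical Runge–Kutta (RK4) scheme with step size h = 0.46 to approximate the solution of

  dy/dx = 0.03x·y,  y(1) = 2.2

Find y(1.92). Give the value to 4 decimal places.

2.2905

RK4: k1 = f(x_n, y_n); k2 = f(x_n + h/2, y_n + (h/2)·k1); k3 = f(x_n + h/2, y_n + (h/2)·k2); k4 = f(x_n + h, y_n + h·k3); y_{n+1} = y_n + (h/6)·(k1 + 2k2 + 2k3 + k4).
x=1.000000, y=2.200000:
  k1 = f(1.000000, 2.200000) = 0.066000
  k2 = f(1.230000, 2.215180) = 0.081740
  k3 = f(1.230000, 2.218800) = 0.081874
  k4 = f(1.460000, 2.237662) = 0.098010
  y ← 2.200000 + (0.46/6)·(k1 + 2k2 + 2k3 + k4) = 2.237662
x=1.460000, y=2.237662:
  k1 = f(1.460000, 2.237662) = 0.098010
  k2 = f(1.690000, 2.260204) = 0.114592
  k3 = f(1.690000, 2.264018) = 0.114786
  k4 = f(1.920000, 2.290463) = 0.131931
  y ← 2.237662 + (0.46/6)·(k1 + 2k2 + 2k3 + k4) = 2.290462
y(1.92) ≈ 2.2905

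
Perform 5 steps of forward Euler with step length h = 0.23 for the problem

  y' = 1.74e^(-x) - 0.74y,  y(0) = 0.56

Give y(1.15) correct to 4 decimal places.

Euler: y_{n+1} = y_n + h·f(x_n, y_n).
x=0.000000, y=0.560000: f=1.325600 → y ← 0.560000 + 0.23·1.325600 = 0.864888
x=0.230000, y=0.864888: f=0.742471 → y ← 0.864888 + 0.23·0.742471 = 1.035656
x=0.460000, y=1.035656: f=0.332048 → y ← 1.035656 + 0.23·0.332048 = 1.112027
x=0.690000, y=1.112027: f=0.049842 → y ← 1.112027 + 0.23·0.049842 = 1.123491
x=0.920000, y=1.123491: f=-0.137960 → y ← 1.123491 + 0.23·(-0.137960) = 1.091760
y(1.15) ≈ 1.0918

1.0918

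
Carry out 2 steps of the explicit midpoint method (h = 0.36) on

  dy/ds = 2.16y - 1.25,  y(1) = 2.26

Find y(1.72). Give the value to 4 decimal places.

7.8522

Midpoint: k1 = f(s_n, y_n); k2 = f(s_n + h/2, y_n + (h/2)·k1); y_{n+1} = y_n + h·k2.
s=1.000000, y=2.260000:
  k1 = f(1.000000, 2.260000) = 3.631600
  k2 = f(1.180000, 2.913688) = 5.043566
  y ← 2.260000 + 0.36·5.043566 = 4.075684
s=1.360000, y=4.075684:
  k1 = f(1.360000, 4.075684) = 7.553477
  k2 = f(1.540000, 5.435310) = 10.490269
  y ← 4.075684 + 0.36·10.490269 = 7.852181
y(1.72) ≈ 7.8522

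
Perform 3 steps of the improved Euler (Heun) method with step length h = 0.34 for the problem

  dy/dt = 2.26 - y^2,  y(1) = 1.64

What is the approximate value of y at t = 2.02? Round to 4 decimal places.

1.5205

Heun: k1 = f(t_n, y_n); k2 = f(t_n + h, y_n + h·k1); y_{n+1} = y_n + (h/2)·(k1 + k2).
t=1.000000, y=1.640000:
  k1 = f(1.000000, 1.640000) = -0.429600
  k2 = f(1.340000, 1.493936) = 0.028155
  y ← 1.640000 + (0.34/2)·(-0.429600 + 0.028155) = 1.571754
t=1.340000, y=1.571754:
  k1 = f(1.340000, 1.571754) = -0.210412
  k2 = f(1.680000, 1.500214) = 0.009357
  y ← 1.571754 + (0.34/2)·(-0.210412 + 0.009357) = 1.537575
t=1.680000, y=1.537575:
  k1 = f(1.680000, 1.537575) = -0.104137
  k2 = f(2.020000, 1.502168) = 0.003490
  y ← 1.537575 + (0.34/2)·(-0.104137 + 0.003490) = 1.520465
y(2.02) ≈ 1.5205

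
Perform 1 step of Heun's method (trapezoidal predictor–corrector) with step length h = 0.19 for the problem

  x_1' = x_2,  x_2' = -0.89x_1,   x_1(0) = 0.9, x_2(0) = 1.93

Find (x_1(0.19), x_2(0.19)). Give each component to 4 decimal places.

1.2522, 1.7468

Heun on (x_1,x_2): k1 = f(t_n, state_n); k2 = f(t_n + h, state_n + h·k1); state_{n+1} = state_n + (h/2)·(k1 + k2).
0.000000: (0.900000, 1.930000)
  k1 = (1.930000, -0.801000)
  predictor → (1.266700, 1.777810)
  k2 = (1.777810, -1.127363)
  → (1.252242, 1.746806)
(x_1(0.19), x_2(0.19)) ≈ (1.2522, 1.7468)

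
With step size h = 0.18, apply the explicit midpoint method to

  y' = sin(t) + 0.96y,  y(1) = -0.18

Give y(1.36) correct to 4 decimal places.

Midpoint: k1 = f(t_n, y_n); k2 = f(t_n + h/2, y_n + (h/2)·k1); y_{n+1} = y_n + h·k2.
t=1.000000, y=-0.180000:
  k1 = f(1.000000, -0.180000) = 0.668671
  k2 = f(1.090000, -0.119820) = 0.771600
  y ← -0.180000 + 0.18·0.771600 = -0.041112
t=1.180000, y=-0.041112:
  k1 = f(1.180000, -0.041112) = 0.885139
  k2 = f(1.270000, 0.038550) = 0.992109
  y ← -0.041112 + 0.18·0.992109 = 0.137468
y(1.36) ≈ 0.1375

0.1375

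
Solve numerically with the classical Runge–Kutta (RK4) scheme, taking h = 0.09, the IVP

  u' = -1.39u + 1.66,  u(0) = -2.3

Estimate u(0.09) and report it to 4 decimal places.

RK4: k1 = f(x_n, u_n); k2 = f(x_n + h/2, u_n + (h/2)·k1); k3 = f(x_n + h/2, u_n + (h/2)·k2); k4 = f(x_n + h, u_n + h·k3); u_{n+1} = u_n + (h/6)·(k1 + 2k2 + 2k3 + k4).
x=0.000000, u=-2.300000:
  k1 = f(0.000000, -2.300000) = 4.857000
  k2 = f(0.045000, -2.081435) = 4.553195
  k3 = f(0.045000, -2.095106) = 4.572198
  k4 = f(0.090000, -1.888502) = 4.285018
  u ← -2.300000 + (0.09/6)·(k1 + 2k2 + 2k3 + k4) = -1.889108
u(0.09) ≈ -1.8891

-1.8891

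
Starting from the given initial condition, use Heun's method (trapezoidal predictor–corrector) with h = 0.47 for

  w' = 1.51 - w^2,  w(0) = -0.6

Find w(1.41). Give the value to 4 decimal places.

Heun: k1 = f(x_n, w_n); k2 = f(x_n + h, w_n + h·k1); w_{n+1} = w_n + (h/2)·(k1 + k2).
x=0.000000, w=-0.600000:
  k1 = f(0.000000, -0.600000) = 1.150000
  k2 = f(0.470000, -0.059500) = 1.506460
  w ← -0.600000 + (0.47/2)·(1.150000 + 1.506460) = 0.024268
x=0.470000, w=0.024268:
  k1 = f(0.470000, 0.024268) = 1.509411
  k2 = f(0.940000, 0.733691) = 0.971697
  w ← 0.024268 + (0.47/2)·(1.509411 + 0.971697) = 0.607328
x=0.940000, w=0.607328:
  k1 = f(0.940000, 0.607328) = 1.141152
  k2 = f(1.410000, 1.143670) = 0.202019
  w ← 0.607328 + (0.47/2)·(1.141152 + 0.202019) = 0.922974
w(1.41) ≈ 0.9230

0.9230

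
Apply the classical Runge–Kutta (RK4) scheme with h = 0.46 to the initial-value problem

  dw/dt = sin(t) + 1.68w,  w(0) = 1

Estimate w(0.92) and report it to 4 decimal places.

5.3946

RK4: k1 = f(t_n, w_n); k2 = f(t_n + h/2, w_n + (h/2)·k1); k3 = f(t_n + h/2, w_n + (h/2)·k2); k4 = f(t_n + h, w_n + h·k3); w_{n+1} = w_n + (h/6)·(k1 + 2k2 + 2k3 + k4).
t=0.000000, w=1.000000:
  k1 = f(0.000000, 1.000000) = 1.680000
  k2 = f(0.230000, 1.386400) = 2.557130
  k3 = f(0.230000, 1.588140) = 2.896052
  k4 = f(0.460000, 2.332184) = 4.362017
  w ← 1.000000 + (0.46/6)·(k1 + 2k2 + 2k3 + k4) = 2.299376
t=0.460000, w=2.299376:
  k1 = f(0.460000, 2.299376) = 4.306900
  k2 = f(0.690000, 3.289963) = 6.163675
  k3 = f(0.690000, 3.717021) = 6.881133
  k4 = f(0.920000, 5.464697) = 9.976292
  w ← 2.299376 + (0.46/6)·(k1 + 2k2 + 2k3 + k4) = 5.394624
w(0.92) ≈ 5.3946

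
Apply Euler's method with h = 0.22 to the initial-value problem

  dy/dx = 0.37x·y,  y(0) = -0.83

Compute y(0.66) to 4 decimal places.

-0.8751

Euler: y_{n+1} = y_n + h·f(x_n, y_n).
x=0.000000, y=-0.830000: f=0.000000 → y ← -0.830000 + 0.22·0.000000 = -0.830000
x=0.220000, y=-0.830000: f=-0.067562 → y ← -0.830000 + 0.22·(-0.067562) = -0.844864
x=0.440000, y=-0.844864: f=-0.137544 → y ← -0.844864 + 0.22·(-0.137544) = -0.875123
y(0.66) ≈ -0.8751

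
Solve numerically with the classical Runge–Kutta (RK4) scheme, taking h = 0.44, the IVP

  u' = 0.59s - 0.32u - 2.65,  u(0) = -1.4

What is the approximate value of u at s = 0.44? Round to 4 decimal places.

-2.2492

RK4: k1 = f(s_n, u_n); k2 = f(s_n + h/2, u_n + (h/2)·k1); k3 = f(s_n + h/2, u_n + (h/2)·k2); k4 = f(s_n + h, u_n + h·k3); u_{n+1} = u_n + (h/6)·(k1 + 2k2 + 2k3 + k4).
s=0.000000, u=-1.400000:
  k1 = f(0.000000, -1.400000) = -2.202000
  k2 = f(0.220000, -1.884440) = -1.917179
  k3 = f(0.220000, -1.821779) = -1.937231
  k4 = f(0.440000, -2.252381) = -1.669638
  u ← -1.400000 + (0.44/6)·(k1 + 2k2 + 2k3 + k4) = -2.249234
u(0.44) ≈ -2.2492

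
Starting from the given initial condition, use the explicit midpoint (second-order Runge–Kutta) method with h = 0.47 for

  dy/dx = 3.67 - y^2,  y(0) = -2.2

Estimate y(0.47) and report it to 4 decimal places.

Midpoint: k1 = f(x_n, y_n); k2 = f(x_n + h/2, y_n + (h/2)·k1); y_{n+1} = y_n + h·k2.
x=0.000000, y=-2.200000:
  k1 = f(0.000000, -2.200000) = -1.170000
  k2 = f(0.235000, -2.474950) = -2.455378
  y ← -2.200000 + 0.47·(-2.455378) = -3.354027
y(0.47) ≈ -3.3540

-3.3540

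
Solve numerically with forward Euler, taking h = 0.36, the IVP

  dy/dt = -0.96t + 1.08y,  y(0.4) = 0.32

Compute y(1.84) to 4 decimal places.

-0.7355

Euler: y_{n+1} = y_n + h·f(t_n, y_n).
t=0.400000, y=0.320000: f=-0.038400 → y ← 0.320000 + 0.36·(-0.038400) = 0.306176
t=0.760000, y=0.306176: f=-0.398930 → y ← 0.306176 + 0.36·(-0.398930) = 0.162561
t=1.120000, y=0.162561: f=-0.899634 → y ← 0.162561 + 0.36·(-0.899634) = -0.161307
t=1.480000, y=-0.161307: f=-1.595012 → y ← -0.161307 + 0.36·(-1.595012) = -0.735511
y(1.84) ≈ -0.7355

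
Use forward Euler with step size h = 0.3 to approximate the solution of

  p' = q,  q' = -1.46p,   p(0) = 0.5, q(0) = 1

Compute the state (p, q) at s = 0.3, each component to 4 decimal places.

0.8000, 0.7810

Euler on (p,q): p_{n+1} = p_n + h·p', q_{n+1} = q_n + h·q'.
0.000000: (0.500000, 1.000000); f=(1.000000, -0.730000) → (0.800000, 0.781000)
(p(0.3), q(0.3)) ≈ (0.8000, 0.7810)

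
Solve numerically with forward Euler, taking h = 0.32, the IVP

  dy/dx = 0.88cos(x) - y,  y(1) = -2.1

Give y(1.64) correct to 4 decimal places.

-0.7977

Euler: y_{n+1} = y_n + h·f(x_n, y_n).
x=1.000000, y=-2.100000: f=2.575466 → y ← -2.100000 + 0.32·2.575466 = -1.275851
x=1.320000, y=-1.275851: f=1.494245 → y ← -1.275851 + 0.32·1.494245 = -0.797692
y(1.64) ≈ -0.7977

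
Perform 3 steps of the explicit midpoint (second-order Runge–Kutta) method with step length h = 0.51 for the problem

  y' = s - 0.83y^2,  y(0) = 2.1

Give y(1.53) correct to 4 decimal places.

1.4108

Midpoint: k1 = f(s_n, y_n); k2 = f(s_n + h/2, y_n + (h/2)·k1); y_{n+1} = y_n + h·k2.
s=0.000000, y=2.100000:
  k1 = f(0.000000, 2.100000) = -3.660300
  k2 = f(0.255000, 1.166624) = -0.874639
  y ← 2.100000 + 0.51·(-0.874639) = 1.653934
s=0.510000, y=1.653934:
  k1 = f(0.510000, 1.653934) = -1.760464
  k2 = f(0.765000, 1.205016) = -0.440213
  y ← 1.653934 + 0.51·(-0.440213) = 1.429426
s=1.020000, y=1.429426:
  k1 = f(1.020000, 1.429426) = -0.675904
  k2 = f(1.275000, 1.257070) = -0.036587
  y ← 1.429426 + 0.51·(-0.036587) = 1.410766
y(1.53) ≈ 1.4108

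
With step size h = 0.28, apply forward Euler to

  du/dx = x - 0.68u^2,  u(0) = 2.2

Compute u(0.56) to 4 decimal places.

Euler: u_{n+1} = u_n + h·f(x_n, u_n).
x=0.000000, u=2.200000: f=-3.291200 → u ← 2.200000 + 0.28·(-3.291200) = 1.278464
x=0.280000, u=1.278464: f=-0.831440 → u ← 1.278464 + 0.28·(-0.831440) = 1.045661
u(0.56) ≈ 1.0457

1.0457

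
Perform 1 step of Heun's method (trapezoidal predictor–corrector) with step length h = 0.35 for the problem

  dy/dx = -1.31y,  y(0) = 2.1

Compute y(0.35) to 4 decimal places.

1.3579

Heun: k1 = f(x_n, y_n); k2 = f(x_n + h, y_n + h·k1); y_{n+1} = y_n + (h/2)·(k1 + k2).
x=0.000000, y=2.100000:
  k1 = f(0.000000, 2.100000) = -2.751000
  k2 = f(0.350000, 1.137150) = -1.489667
  y ← 2.100000 + (0.35/2)·(-2.751000 + (-1.489667)) = 1.357883
y(0.35) ≈ 1.3579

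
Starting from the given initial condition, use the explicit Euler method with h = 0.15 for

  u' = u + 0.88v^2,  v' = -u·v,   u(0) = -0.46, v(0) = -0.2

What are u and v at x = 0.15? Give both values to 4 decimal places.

-0.5237, -0.2138

Euler on (u,v): u_{n+1} = u_n + h·u', v_{n+1} = v_n + h·v'.
0.000000: (-0.460000, -0.200000); f=(-0.424800, -0.092000) → (-0.523720, -0.213800)
(u(0.15), v(0.15)) ≈ (-0.5237, -0.2138)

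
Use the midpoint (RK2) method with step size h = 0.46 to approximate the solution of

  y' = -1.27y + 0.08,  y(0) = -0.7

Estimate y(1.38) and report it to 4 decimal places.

Midpoint: k1 = f(s_n, y_n); k2 = f(s_n + h/2, y_n + (h/2)·k1); y_{n+1} = y_n + h·k2.
s=0.000000, y=-0.700000:
  k1 = f(0.000000, -0.700000) = 0.969000
  k2 = f(0.230000, -0.477130) = 0.685955
  y ← -0.700000 + 0.46·0.685955 = -0.384461
s=0.460000, y=-0.384461:
  k1 = f(0.460000, -0.384461) = 0.568265
  k2 = f(0.690000, -0.253760) = 0.402275
  y ← -0.384461 + 0.46·0.402275 = -0.199414
s=0.920000, y=-0.199414:
  k1 = f(0.920000, -0.199414) = 0.333256
  k2 = f(1.150000, -0.122765) = 0.235912
  y ← -0.199414 + 0.46·0.235912 = -0.090895
y(1.38) ≈ -0.0909

-0.0909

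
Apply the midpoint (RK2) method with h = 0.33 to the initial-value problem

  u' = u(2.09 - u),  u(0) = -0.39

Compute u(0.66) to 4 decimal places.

-2.3120

Midpoint: k1 = f(t_n, u_n); k2 = f(t_n + h/2, u_n + (h/2)·k1); u_{n+1} = u_n + h·k2.
t=0.000000, u=-0.390000:
  k1 = f(0.000000, -0.390000) = -0.967200
  k2 = f(0.165000, -0.549588) = -1.450686
  u ← -0.390000 + 0.33·(-1.450686) = -0.868726
t=0.330000, u=-0.868726:
  k1 = f(0.330000, -0.868726) = -2.570324
  k2 = f(0.495000, -1.292830) = -4.373423
  u ← -0.868726 + 0.33·(-4.373423) = -2.311956
u(0.66) ≈ -2.3120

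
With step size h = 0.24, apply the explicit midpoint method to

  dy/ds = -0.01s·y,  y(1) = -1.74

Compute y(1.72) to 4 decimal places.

Midpoint: k1 = f(s_n, y_n); k2 = f(s_n + h/2, y_n + (h/2)·k1); y_{n+1} = y_n + h·k2.
s=1.000000, y=-1.740000:
  k1 = f(1.000000, -1.740000) = 0.017400
  k2 = f(1.120000, -1.737912) = 0.019465
  y ← -1.740000 + 0.24·0.019465 = -1.735328
s=1.240000, y=-1.735328:
  k1 = f(1.240000, -1.735328) = 0.021518
  k2 = f(1.360000, -1.732746) = 0.023565
  y ← -1.735328 + 0.24·0.023565 = -1.729673
s=1.480000, y=-1.729673:
  k1 = f(1.480000, -1.729673) = 0.025599
  k2 = f(1.600000, -1.726601) = 0.027626
  y ← -1.729673 + 0.24·0.027626 = -1.723043
y(1.72) ≈ -1.7230

-1.7230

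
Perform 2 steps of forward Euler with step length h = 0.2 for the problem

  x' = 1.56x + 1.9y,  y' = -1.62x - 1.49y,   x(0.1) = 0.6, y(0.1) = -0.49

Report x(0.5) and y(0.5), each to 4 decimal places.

Euler on (x,y): x_{n+1} = x_n + h·x', y_{n+1} = y_n + h·y'.
0.100000: (0.600000, -0.490000); f=(0.005000, -0.241900) → (0.601000, -0.538380)
0.300000: (0.601000, -0.538380); f=(-0.085362, -0.171434) → (0.583928, -0.572667)
(x(0.5), y(0.5)) ≈ (0.5839, -0.5727)

0.5839, -0.5727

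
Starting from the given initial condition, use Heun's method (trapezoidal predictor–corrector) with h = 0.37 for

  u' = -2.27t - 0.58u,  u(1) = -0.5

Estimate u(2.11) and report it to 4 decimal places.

-3.2718

Heun: k1 = f(t_n, u_n); k2 = f(t_n + h, u_n + h·k1); u_{n+1} = u_n + (h/2)·(k1 + k2).
t=1.000000, u=-0.500000:
  k1 = f(1.000000, -0.500000) = -1.980000
  k2 = f(1.370000, -1.232600) = -2.394992
  u ← -0.500000 + (0.37/2)·(-1.980000 + (-2.394992)) = -1.309374
t=1.370000, u=-1.309374:
  k1 = f(1.370000, -1.309374) = -2.350463
  k2 = f(1.740000, -2.179045) = -2.685954
  u ← -1.309374 + (0.37/2)·(-2.350463 + (-2.685954)) = -2.241111
t=1.740000, u=-2.241111:
  k1 = f(1.740000, -2.241111) = -2.649956
  k2 = f(2.110000, -3.221594) = -2.921175
  u ← -2.241111 + (0.37/2)·(-2.649956 + (-2.921175)) = -3.271770
u(2.11) ≈ -3.2718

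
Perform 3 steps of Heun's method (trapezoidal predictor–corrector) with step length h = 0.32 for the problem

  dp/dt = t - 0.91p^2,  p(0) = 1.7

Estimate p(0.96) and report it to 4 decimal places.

1.0148

Heun: k1 = f(t_n, p_n); k2 = f(t_n + h, p_n + h·k1); p_{n+1} = p_n + (h/2)·(k1 + k2).
t=0.000000, p=1.700000:
  k1 = f(0.000000, 1.700000) = -2.629900
  k2 = f(0.320000, 0.858432) = -0.350584
  p ← 1.700000 + (0.32/2)·(-2.629900 + (-0.350584)) = 1.223123
t=0.320000, p=1.223123:
  k1 = f(0.320000, 1.223123) = -1.041386
  k2 = f(0.640000, 0.889879) = -0.080615
  p ← 1.223123 + (0.32/2)·(-1.041386 + (-0.080615)) = 1.043602
t=0.640000, p=1.043602:
  k1 = f(0.640000, 1.043602) = -0.351086
  k2 = f(0.960000, 0.931255) = 0.170816
  p ← 1.043602 + (0.32/2)·(-0.351086 + 0.170816) = 1.014759
p(0.96) ≈ 1.0148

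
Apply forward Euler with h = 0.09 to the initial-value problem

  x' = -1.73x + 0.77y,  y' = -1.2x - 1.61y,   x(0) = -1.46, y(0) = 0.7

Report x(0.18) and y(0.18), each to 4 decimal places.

-0.9474, 0.7746

Euler on (x,y): x_{n+1} = x_n + h·x', y_{n+1} = y_n + h·y'.
0.000000: (-1.460000, 0.700000); f=(3.064800, 0.625000) → (-1.184168, 0.756250)
0.090000: (-1.184168, 0.756250); f=(2.630923, 0.203439) → (-0.947385, 0.774560)
(x(0.18), y(0.18)) ≈ (-0.9474, 0.7746)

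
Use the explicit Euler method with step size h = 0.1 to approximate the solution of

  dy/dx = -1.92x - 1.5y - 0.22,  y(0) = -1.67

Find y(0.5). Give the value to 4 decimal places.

Euler: y_{n+1} = y_n + h·f(x_n, y_n).
x=0.000000, y=-1.670000: f=2.285000 → y ← -1.670000 + 0.1·2.285000 = -1.441500
x=0.100000, y=-1.441500: f=1.750250 → y ← -1.441500 + 0.1·1.750250 = -1.266475
x=0.200000, y=-1.266475: f=1.295713 → y ← -1.266475 + 0.1·1.295713 = -1.136904
x=0.300000, y=-1.136904: f=0.909356 → y ← -1.136904 + 0.1·0.909356 = -1.045968
x=0.400000, y=-1.045968: f=0.580952 → y ← -1.045968 + 0.1·0.580952 = -0.987873
y(0.5) ≈ -0.9879

-0.9879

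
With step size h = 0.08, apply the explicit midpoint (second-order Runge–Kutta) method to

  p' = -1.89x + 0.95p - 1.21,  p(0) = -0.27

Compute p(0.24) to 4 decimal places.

-0.7232

Midpoint: k1 = f(x_n, p_n); k2 = f(x_n + h/2, p_n + (h/2)·k1); p_{n+1} = p_n + h·k2.
x=0.000000, p=-0.270000:
  k1 = f(0.000000, -0.270000) = -1.466500
  k2 = f(0.040000, -0.328660) = -1.597827
  p ← -0.270000 + 0.08·(-1.597827) = -0.397826
x=0.080000, p=-0.397826:
  k1 = f(0.080000, -0.397826) = -1.739135
  k2 = f(0.120000, -0.467392) = -1.880822
  p ← -0.397826 + 0.08·(-1.880822) = -0.548292
x=0.160000, p=-0.548292:
  k1 = f(0.160000, -0.548292) = -2.033277
  k2 = f(0.200000, -0.629623) = -2.186142
  p ← -0.548292 + 0.08·(-2.186142) = -0.723183
p(0.24) ≈ -0.7232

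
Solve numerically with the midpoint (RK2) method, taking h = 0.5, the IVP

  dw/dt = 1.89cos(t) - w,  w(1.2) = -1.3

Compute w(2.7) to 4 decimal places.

-1.0948

Midpoint: k1 = f(t_n, w_n); k2 = f(t_n + h/2, w_n + (h/2)·k1); w_{n+1} = w_n + h·k2.
t=1.200000, w=-1.300000:
  k1 = f(1.200000, -1.300000) = 1.984856
  k2 = f(1.450000, -0.803786) = 1.031536
  w ← -1.300000 + 0.5·1.031536 = -0.784232
t=1.700000, w=-0.784232:
  k1 = f(1.700000, -0.784232) = 0.540716
  k2 = f(1.950000, -0.649053) = -0.050589
  w ← -0.784232 + 0.5·(-0.050589) = -0.809526
t=2.200000, w=-0.809526:
  k1 = f(2.200000, -0.809526) = -0.302741
  k2 = f(2.450000, -0.885212) = -0.570526
  w ← -0.809526 + 0.5·(-0.570526) = -1.094789
w(2.7) ≈ -1.0948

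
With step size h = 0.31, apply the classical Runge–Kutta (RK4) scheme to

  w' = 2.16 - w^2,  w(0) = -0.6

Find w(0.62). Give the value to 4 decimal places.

0.6525

RK4: k1 = f(t_n, w_n); k2 = f(t_n + h/2, w_n + (h/2)·k1); k3 = f(t_n + h/2, w_n + (h/2)·k2); k4 = f(t_n + h, w_n + h·k3); w_{n+1} = w_n + (h/6)·(k1 + 2k2 + 2k3 + k4).
t=0.000000, w=-0.600000:
  k1 = f(0.000000, -0.600000) = 1.800000
  k2 = f(0.155000, -0.321000) = 2.056959
  k3 = f(0.155000, -0.281171) = 2.080943
  k4 = f(0.310000, 0.045092) = 2.157967
  w ← -0.600000 + (0.31/6)·(k1 + 2k2 + 2k3 + k4) = 0.032078
t=0.310000, w=0.032078:
  k1 = f(0.310000, 0.032078) = 2.158971
  k2 = f(0.465000, 0.366719) = 2.025517
  k3 = f(0.465000, 0.346033) = 2.040261
  k4 = f(0.620000, 0.664559) = 1.718361
  w ← 0.032078 + (0.31/6)·(k1 + 2k2 + 2k3 + k4) = 0.652537
w(0.62) ≈ 0.6525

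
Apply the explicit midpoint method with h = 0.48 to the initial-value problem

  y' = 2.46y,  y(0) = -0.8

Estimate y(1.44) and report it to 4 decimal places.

Midpoint: k1 = f(x_n, y_n); k2 = f(x_n + h/2, y_n + (h/2)·k1); y_{n+1} = y_n + h·k2.
x=0.000000, y=-0.800000:
  k1 = f(0.000000, -0.800000) = -1.968000
  k2 = f(0.240000, -1.272320) = -3.129907
  y ← -0.800000 + 0.48·(-3.129907) = -2.302355
x=0.480000, y=-2.302355:
  k1 = f(0.480000, -2.302355) = -5.663794
  k2 = f(0.720000, -3.661666) = -9.007699
  y ← -2.302355 + 0.48·(-9.007699) = -6.626051
x=0.960000, y=-6.626051:
  k1 = f(0.960000, -6.626051) = -16.300085
  k2 = f(1.200000, -10.538071) = -25.923655
  y ← -6.626051 + 0.48·(-25.923655) = -19.069405
y(1.44) ≈ -19.0694

-19.0694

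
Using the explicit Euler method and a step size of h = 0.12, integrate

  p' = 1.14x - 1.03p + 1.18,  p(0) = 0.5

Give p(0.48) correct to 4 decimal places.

0.8554

Euler: p_{n+1} = p_n + h·f(x_n, p_n).
x=0.000000, p=0.500000: f=0.665000 → p ← 0.500000 + 0.12·0.665000 = 0.579800
x=0.120000, p=0.579800: f=0.719606 → p ← 0.579800 + 0.12·0.719606 = 0.666153
x=0.240000, p=0.666153: f=0.767463 → p ← 0.666153 + 0.12·0.767463 = 0.758248
x=0.360000, p=0.758248: f=0.809404 → p ← 0.758248 + 0.12·0.809404 = 0.855377
p(0.48) ≈ 0.8554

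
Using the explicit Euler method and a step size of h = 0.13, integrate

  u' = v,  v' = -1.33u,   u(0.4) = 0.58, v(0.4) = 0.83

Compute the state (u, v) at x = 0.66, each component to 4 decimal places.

0.7828, 0.6108

Euler on (u,v): u_{n+1} = u_n + h·u', v_{n+1} = v_n + h·v'.
0.400000: (0.580000, 0.830000); f=(0.830000, -0.771400) → (0.687900, 0.729718)
0.530000: (0.687900, 0.729718); f=(0.729718, -0.914907) → (0.782763, 0.610780)
(u(0.66), v(0.66)) ≈ (0.7828, 0.6108)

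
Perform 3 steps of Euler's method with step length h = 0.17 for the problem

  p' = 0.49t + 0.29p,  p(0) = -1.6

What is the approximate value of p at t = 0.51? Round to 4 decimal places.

-1.8053

Euler: p_{n+1} = p_n + h·f(t_n, p_n).
t=0.000000, p=-1.600000: f=-0.464000 → p ← -1.600000 + 0.17·(-0.464000) = -1.678880
t=0.170000, p=-1.678880: f=-0.403575 → p ← -1.678880 + 0.17·(-0.403575) = -1.747488
t=0.340000, p=-1.747488: f=-0.340171 → p ← -1.747488 + 0.17·(-0.340171) = -1.805317
p(0.51) ≈ -1.8053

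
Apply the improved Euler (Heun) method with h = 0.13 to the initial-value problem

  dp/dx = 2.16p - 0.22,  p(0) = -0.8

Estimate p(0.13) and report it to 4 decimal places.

-1.0888

Heun: k1 = f(x_n, p_n); k2 = f(x_n + h, p_n + h·k1); p_{n+1} = p_n + (h/2)·(k1 + k2).
x=0.000000, p=-0.800000:
  k1 = f(0.000000, -0.800000) = -1.948000
  k2 = f(0.130000, -1.053240) = -2.494998
  p ← -0.800000 + (0.13/2)·(-1.948000 + (-2.494998)) = -1.088795
p(0.13) ≈ -1.0888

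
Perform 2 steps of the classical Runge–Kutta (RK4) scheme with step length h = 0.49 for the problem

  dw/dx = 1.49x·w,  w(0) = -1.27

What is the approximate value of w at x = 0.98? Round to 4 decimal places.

-2.5961

RK4: k1 = f(x_n, w_n); k2 = f(x_n + h/2, w_n + (h/2)·k1); k3 = f(x_n + h/2, w_n + (h/2)·k2); k4 = f(x_n + h, w_n + h·k3); w_{n+1} = w_n + (h/6)·(k1 + 2k2 + 2k3 + k4).
x=0.000000, w=-1.270000:
  k1 = f(0.000000, -1.270000) = 0.000000
  k2 = f(0.245000, -1.270000) = -0.463614
  k3 = f(0.245000, -1.383585) = -0.505078
  k4 = f(0.490000, -1.517488) = -1.107918
  w ← -1.270000 + (0.49/6)·(k1 + 2k2 + 2k3 + k4) = -1.518700
x=0.490000, w=-1.518700:
  k1 = f(0.490000, -1.518700) = -1.108803
  k2 = f(0.735000, -1.790356) = -1.960709
  k3 = f(0.735000, -1.999073) = -2.189285
  k4 = f(0.980000, -2.591449) = -3.784034
  w ← -1.518700 + (0.49/6)·(k1 + 2k2 + 2k3 + k4) = -2.596113
w(0.98) ≈ -2.5961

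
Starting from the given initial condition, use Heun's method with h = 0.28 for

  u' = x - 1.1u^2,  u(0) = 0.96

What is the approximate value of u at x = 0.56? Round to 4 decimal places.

Heun: k1 = f(x_n, u_n); k2 = f(x_n + h, u_n + h·k1); u_{n+1} = u_n + (h/2)·(k1 + k2).
x=0.000000, u=0.960000:
  k1 = f(0.000000, 0.960000) = -1.013760
  k2 = f(0.280000, 0.676147) = -0.222893
  u ← 0.960000 + (0.28/2)·(-1.013760 + (-0.222893)) = 0.786869
x=0.280000, u=0.786869:
  k1 = f(0.280000, 0.786869) = -0.401078
  k2 = f(0.560000, 0.674567) = 0.059456
  u ← 0.786869 + (0.28/2)·(-0.401078 + 0.059456) = 0.739041
u(0.56) ≈ 0.7390

0.7390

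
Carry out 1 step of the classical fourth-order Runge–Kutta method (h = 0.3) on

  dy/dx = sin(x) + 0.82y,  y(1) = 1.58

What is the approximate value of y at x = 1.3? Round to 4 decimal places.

2.3291

RK4: k1 = f(x_n, y_n); k2 = f(x_n + h/2, y_n + (h/2)·k1); k3 = f(x_n + h/2, y_n + (h/2)·k2); k4 = f(x_n + h, y_n + h·k3); y_{n+1} = y_n + (h/6)·(k1 + 2k2 + 2k3 + k4).
x=1.000000, y=1.580000:
  k1 = f(1.000000, 1.580000) = 2.137071
  k2 = f(1.150000, 1.900561) = 2.471224
  k3 = f(1.150000, 1.950684) = 2.512324
  k4 = f(1.300000, 2.333697) = 2.877190
  y ← 1.580000 + (0.3/6)·(k1 + 2k2 + 2k3 + k4) = 2.329068
y(1.3) ≈ 2.3291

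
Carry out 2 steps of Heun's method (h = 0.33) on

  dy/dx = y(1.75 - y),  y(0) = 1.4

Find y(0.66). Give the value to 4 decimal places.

1.6146

Heun: k1 = f(x_n, y_n); k2 = f(x_n + h, y_n + h·k1); y_{n+1} = y_n + (h/2)·(k1 + k2).
x=0.000000, y=1.400000:
  k1 = f(0.000000, 1.400000) = 0.490000
  k2 = f(0.330000, 1.561700) = 0.294068
  y ← 1.400000 + (0.33/2)·(0.490000 + 0.294068) = 1.529371
x=0.330000, y=1.529371:
  k1 = f(0.330000, 1.529371) = 0.337423
  k2 = f(0.660000, 1.640721) = 0.179296
  y ← 1.529371 + (0.33/2)·(0.337423 + 0.179296) = 1.614630
y(0.66) ≈ 1.6146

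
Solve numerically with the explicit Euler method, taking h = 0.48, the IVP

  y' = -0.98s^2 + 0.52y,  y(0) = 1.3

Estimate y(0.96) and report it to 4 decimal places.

Euler: y_{n+1} = y_n + h·f(s_n, y_n).
s=0.000000, y=1.300000: f=0.676000 → y ← 1.300000 + 0.48·0.676000 = 1.624480
s=0.480000, y=1.624480: f=0.618938 → y ← 1.624480 + 0.48·0.618938 = 1.921570
y(0.96) ≈ 1.9216

1.9216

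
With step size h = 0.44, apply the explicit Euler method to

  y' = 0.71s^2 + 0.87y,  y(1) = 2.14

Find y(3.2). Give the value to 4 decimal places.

Euler: y_{n+1} = y_n + h·f(s_n, y_n).
s=1.000000, y=2.140000: f=2.571800 → y ← 2.140000 + 0.44·2.571800 = 3.271592
s=1.440000, y=3.271592: f=4.318541 → y ← 3.271592 + 0.44·4.318541 = 5.171750
s=1.880000, y=5.171750: f=7.008847 → y ← 5.171750 + 0.44·7.008847 = 8.255643
s=2.320000, y=8.255643: f=11.003913 → y ← 8.255643 + 0.44·11.003913 = 13.097364
s=2.760000, y=13.097364: f=16.803203 → y ← 13.097364 + 0.44·16.803203 = 20.490774
y(3.2) ≈ 20.4908

20.4908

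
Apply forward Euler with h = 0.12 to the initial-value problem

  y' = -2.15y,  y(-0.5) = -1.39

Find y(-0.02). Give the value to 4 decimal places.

Euler: y_{n+1} = y_n + h·f(t_n, y_n).
t=-0.500000, y=-1.390000: f=2.988500 → y ← -1.390000 + 0.12·2.988500 = -1.031380
t=-0.380000, y=-1.031380: f=2.217467 → y ← -1.031380 + 0.12·2.217467 = -0.765284
t=-0.260000, y=-0.765284: f=1.645361 → y ← -0.765284 + 0.12·1.645361 = -0.567841
t=-0.140000, y=-0.567841: f=1.220858 → y ← -0.567841 + 0.12·1.220858 = -0.421338
y(-0.02) ≈ -0.4213

-0.4213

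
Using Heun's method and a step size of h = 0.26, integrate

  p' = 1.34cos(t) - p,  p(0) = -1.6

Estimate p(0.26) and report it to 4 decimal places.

Heun: k1 = f(t_n, p_n); k2 = f(t_n + h, p_n + h·k1); p_{n+1} = p_n + (h/2)·(k1 + k2).
t=0.000000, p=-1.600000:
  k1 = f(0.000000, -1.600000) = 2.940000
  k2 = f(0.260000, -0.835600) = 2.130563
  p ← -1.600000 + (0.26/2)·(2.940000 + 2.130563) = -0.940827
p(0.26) ≈ -0.9408

-0.9408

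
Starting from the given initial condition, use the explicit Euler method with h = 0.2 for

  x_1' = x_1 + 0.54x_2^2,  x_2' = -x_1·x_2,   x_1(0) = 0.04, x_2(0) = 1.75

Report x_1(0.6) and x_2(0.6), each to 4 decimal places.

1.2140, 1.3542

Euler on (x_1,x_2): x_1_{n+1} = x_1_n + h·x_1', x_2_{n+1} = x_2_n + h·x_2'.
0.000000: (0.040000, 1.750000); f=(1.693750, -0.070000) → (0.378750, 1.736000)
0.200000: (0.378750, 1.736000); f=(2.006146, -0.657510) → (0.779979, 1.604498)
0.400000: (0.779979, 1.604498); f=(2.170163, -1.251475) → (1.214012, 1.354203)
(x_1(0.6), x_2(0.6)) ≈ (1.2140, 1.3542)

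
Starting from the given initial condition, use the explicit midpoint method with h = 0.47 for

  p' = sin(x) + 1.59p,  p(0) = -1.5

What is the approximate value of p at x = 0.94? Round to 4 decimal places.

-5.5543

Midpoint: k1 = f(x_n, p_n); k2 = f(x_n + h/2, p_n + (h/2)·k1); p_{n+1} = p_n + h·k2.
x=0.000000, p=-1.500000:
  k1 = f(0.000000, -1.500000) = -2.385000
  k2 = f(0.235000, -2.060475) = -3.043312
  p ← -1.500000 + 0.47·(-3.043312) = -2.930357
x=0.470000, p=-2.930357:
  k1 = f(0.470000, -2.930357) = -4.206381
  k2 = f(0.705000, -3.918856) = -5.582948
  p ← -2.930357 + 0.47·(-5.582948) = -5.554342
p(0.94) ≈ -5.5543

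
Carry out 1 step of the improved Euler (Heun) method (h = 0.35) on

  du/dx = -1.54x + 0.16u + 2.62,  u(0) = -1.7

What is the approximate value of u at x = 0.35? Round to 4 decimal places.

Heun: k1 = f(x_n, u_n); k2 = f(x_n + h, u_n + h·k1); u_{n+1} = u_n + (h/2)·(k1 + k2).
x=0.000000, u=-1.700000:
  k1 = f(0.000000, -1.700000) = 2.348000
  k2 = f(0.350000, -0.878200) = 1.940488
  u ← -1.700000 + (0.35/2)·(2.348000 + 1.940488) = -0.949515
u(0.35) ≈ -0.9495

-0.9495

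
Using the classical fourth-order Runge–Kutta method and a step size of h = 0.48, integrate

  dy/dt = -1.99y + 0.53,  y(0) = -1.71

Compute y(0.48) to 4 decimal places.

-0.5053

RK4: k1 = f(t_n, y_n); k2 = f(t_n + h/2, y_n + (h/2)·k1); k3 = f(t_n + h/2, y_n + (h/2)·k2); k4 = f(t_n + h, y_n + h·k3); y_{n+1} = y_n + (h/6)·(k1 + 2k2 + 2k3 + k4).
t=0.000000, y=-1.710000:
  k1 = f(0.000000, -1.710000) = 3.932900
  k2 = f(0.240000, -0.766104) = 2.054547
  k3 = f(0.240000, -1.216909) = 2.951648
  k4 = f(0.480000, -0.293209) = 1.113485
  y ← -1.710000 + (0.48/6)·(k1 + 2k2 + 2k3 + k4) = -0.505298
y(0.48) ≈ -0.5053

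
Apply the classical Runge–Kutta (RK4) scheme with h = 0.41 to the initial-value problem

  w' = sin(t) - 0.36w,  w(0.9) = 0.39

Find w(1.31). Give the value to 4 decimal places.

0.6755

RK4: k1 = f(t_n, w_n); k2 = f(t_n + h/2, w_n + (h/2)·k1); k3 = f(t_n + h/2, w_n + (h/2)·k2); k4 = f(t_n + h, w_n + h·k3); w_{n+1} = w_n + (h/6)·(k1 + 2k2 + 2k3 + k4).
t=0.900000, w=0.390000:
  k1 = f(0.900000, 0.390000) = 0.642927
  k2 = f(1.105000, 0.521800) = 0.705616
  k3 = f(1.105000, 0.534651) = 0.700990
  k4 = f(1.310000, 0.677406) = 0.722319
  w ← 0.390000 + (0.41/6)·(k1 + 2k2 + 2k3 + k4) = 0.675528
w(1.31) ≈ 0.6755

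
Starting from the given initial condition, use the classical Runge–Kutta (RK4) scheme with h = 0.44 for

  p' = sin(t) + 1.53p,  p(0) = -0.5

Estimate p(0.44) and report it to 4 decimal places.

-0.8592

RK4: k1 = f(t_n, p_n); k2 = f(t_n + h/2, p_n + (h/2)·k1); k3 = f(t_n + h/2, p_n + (h/2)·k2); k4 = f(t_n + h, p_n + h·k3); p_{n+1} = p_n + (h/6)·(k1 + 2k2 + 2k3 + k4).
t=0.000000, p=-0.500000:
  k1 = f(0.000000, -0.500000) = -0.765000
  k2 = f(0.220000, -0.668300) = -0.804269
  k3 = f(0.220000, -0.676939) = -0.817487
  k4 = f(0.440000, -0.859694) = -0.889393
  p ← -0.500000 + (0.44/6)·(k1 + 2k2 + 2k3 + k4) = -0.859180
p(0.44) ≈ -0.8592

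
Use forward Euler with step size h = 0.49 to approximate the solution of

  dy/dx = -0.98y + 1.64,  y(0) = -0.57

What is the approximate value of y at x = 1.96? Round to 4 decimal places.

1.5097

Euler: y_{n+1} = y_n + h·f(x_n, y_n).
x=0.000000, y=-0.570000: f=2.198600 → y ← -0.570000 + 0.49·2.198600 = 0.507314
x=0.490000, y=0.507314: f=1.142832 → y ← 0.507314 + 0.49·1.142832 = 1.067302
x=0.980000, y=1.067302: f=0.594044 → y ← 1.067302 + 0.49·0.594044 = 1.358383
x=1.470000, y=1.358383: f=0.308784 → y ← 1.358383 + 0.49·0.308784 = 1.509688
y(1.96) ≈ 1.5097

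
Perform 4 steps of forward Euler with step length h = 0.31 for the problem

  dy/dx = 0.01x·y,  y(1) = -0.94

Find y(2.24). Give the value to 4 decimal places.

-0.9572

Euler: y_{n+1} = y_n + h·f(x_n, y_n).
x=1.000000, y=-0.940000: f=-0.009400 → y ← -0.940000 + 0.31·(-0.009400) = -0.942914
x=1.310000, y=-0.942914: f=-0.012352 → y ← -0.942914 + 0.31·(-0.012352) = -0.946743
x=1.620000, y=-0.946743: f=-0.015337 → y ← -0.946743 + 0.31·(-0.015337) = -0.951498
x=1.930000, y=-0.951498: f=-0.018364 → y ← -0.951498 + 0.31·(-0.018364) = -0.957191
y(2.24) ≈ -0.9572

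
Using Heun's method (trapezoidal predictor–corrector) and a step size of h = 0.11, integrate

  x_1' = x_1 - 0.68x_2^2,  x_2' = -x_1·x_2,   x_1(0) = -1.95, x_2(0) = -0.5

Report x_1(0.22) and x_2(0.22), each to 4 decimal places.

-2.4948, -0.8082

Heun on (x_1,x_2): k1 = f(s_n, state_n); k2 = f(s_n + h, state_n + h·k1); state_{n+1} = state_n + (h/2)·(k1 + k2).
0.000000: (-1.950000, -0.500000)
  k1 = (-2.120000, -0.975000)
  predictor → (-2.183200, -0.607250)
  k2 = (-2.433952, -1.325748)
  → (-2.200467, -0.626541)
0.110000: (-2.200467, -0.626541)
  k1 = (-2.467404, -1.378683)
  predictor → (-2.471882, -0.778196)
  k2 = (-2.883683, -1.923609)
  → (-2.494777, -0.808167)
(x_1(0.22), x_2(0.22)) ≈ (-2.4948, -0.8082)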